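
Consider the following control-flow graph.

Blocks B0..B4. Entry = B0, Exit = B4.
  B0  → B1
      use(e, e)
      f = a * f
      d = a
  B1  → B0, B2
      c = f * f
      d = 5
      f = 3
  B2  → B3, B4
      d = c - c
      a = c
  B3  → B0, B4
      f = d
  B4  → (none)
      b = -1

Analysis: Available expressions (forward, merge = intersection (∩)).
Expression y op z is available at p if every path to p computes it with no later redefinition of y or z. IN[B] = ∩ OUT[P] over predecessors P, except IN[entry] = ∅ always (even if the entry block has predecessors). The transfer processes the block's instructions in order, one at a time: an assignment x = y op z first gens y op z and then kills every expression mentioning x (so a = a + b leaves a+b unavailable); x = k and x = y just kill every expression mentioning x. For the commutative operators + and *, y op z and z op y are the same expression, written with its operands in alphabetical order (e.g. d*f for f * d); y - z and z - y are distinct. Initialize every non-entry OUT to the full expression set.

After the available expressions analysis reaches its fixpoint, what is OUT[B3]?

Answer: {c-c}

Trace:
Per-block solution:
  B0:  IN={}  OUT={}
  B1:  IN={}  OUT={}
  B2:  IN={}  OUT={c-c}
  B3:  IN={c-c}  OUT={c-c}
  B4:  IN={c-c}  OUT={c-c}

Merge at B3: IN[B3] = OUT[B2] = {c-c}
Applying B3's transfer function to that IN value gives OUT[B3] (row B3 above).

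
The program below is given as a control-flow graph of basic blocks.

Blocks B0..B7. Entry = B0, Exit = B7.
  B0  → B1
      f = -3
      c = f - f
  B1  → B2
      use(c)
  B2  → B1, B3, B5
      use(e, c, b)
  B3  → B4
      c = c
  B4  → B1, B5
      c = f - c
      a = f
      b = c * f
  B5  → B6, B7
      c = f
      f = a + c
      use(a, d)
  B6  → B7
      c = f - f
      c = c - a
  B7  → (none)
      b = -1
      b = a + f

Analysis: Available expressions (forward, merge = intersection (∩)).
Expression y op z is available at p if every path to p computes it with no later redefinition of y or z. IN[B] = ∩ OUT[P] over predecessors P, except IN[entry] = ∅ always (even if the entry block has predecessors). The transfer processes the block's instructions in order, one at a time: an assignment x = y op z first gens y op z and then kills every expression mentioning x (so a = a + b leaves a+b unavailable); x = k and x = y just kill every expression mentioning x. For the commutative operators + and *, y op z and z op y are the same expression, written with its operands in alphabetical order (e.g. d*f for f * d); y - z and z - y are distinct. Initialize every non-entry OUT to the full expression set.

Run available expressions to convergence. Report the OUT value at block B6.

Converged values:
  B0:   IN={}   OUT={f-f}
  B1:   IN={f-f}   OUT={f-f}
  B2:   IN={f-f}   OUT={f-f}
  B3:   IN={f-f}   OUT={f-f}
  B4:   IN={f-f}   OUT={c*f, f-f}
  B5:   IN={f-f}   OUT={a+c}
  B6:   IN={a+c}   OUT={f-f}
  B7:   IN={}   OUT={a+f}

Merge at B6: IN[B6] = OUT[B5] = {a+c}
Applying B6's transfer function to that IN value gives OUT[B6] (row B6 above).

Answer: {f-f}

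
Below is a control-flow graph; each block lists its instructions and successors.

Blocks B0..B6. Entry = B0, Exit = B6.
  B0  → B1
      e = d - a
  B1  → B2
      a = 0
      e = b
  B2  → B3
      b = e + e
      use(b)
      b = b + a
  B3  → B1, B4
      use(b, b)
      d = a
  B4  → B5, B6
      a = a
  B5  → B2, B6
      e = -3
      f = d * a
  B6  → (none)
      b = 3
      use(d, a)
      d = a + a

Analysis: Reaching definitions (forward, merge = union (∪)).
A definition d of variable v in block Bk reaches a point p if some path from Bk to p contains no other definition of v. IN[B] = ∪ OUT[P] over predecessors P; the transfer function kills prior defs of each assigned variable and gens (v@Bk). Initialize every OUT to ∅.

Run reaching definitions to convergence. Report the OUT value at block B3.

Per-block solution:
  B0: | IN={} | OUT={e@B0}
  B1: | IN={a@B1, a@B4, b@B2, d@B3, e@B0, e@B1, e@B5, f@B5} | OUT={a@B1, b@B2, d@B3, e@B1, f@B5}
  B2: | IN={a@B1, a@B4, b@B2, d@B3, e@B1, e@B5, f@B5} | OUT={a@B1, a@B4, b@B2, d@B3, e@B1, e@B5, f@B5}
  B3: | IN={a@B1, a@B4, b@B2, d@B3, e@B1, e@B5, f@B5} | OUT={a@B1, a@B4, b@B2, d@B3, e@B1, e@B5, f@B5}
  B4: | IN={a@B1, a@B4, b@B2, d@B3, e@B1, e@B5, f@B5} | OUT={a@B4, b@B2, d@B3, e@B1, e@B5, f@B5}
  B5: | IN={a@B4, b@B2, d@B3, e@B1, e@B5, f@B5} | OUT={a@B4, b@B2, d@B3, e@B5, f@B5}
  B6: | IN={a@B4, b@B2, d@B3, e@B1, e@B5, f@B5} | OUT={a@B4, b@B6, d@B6, e@B1, e@B5, f@B5}

Merge at B3: IN[B3] = OUT[B2] = {a@B1, a@B4, b@B2, d@B3, e@B1, e@B5, f@B5}
Applying B3's transfer function to that IN value gives OUT[B3] (row B3 above).

Answer: {a@B1, a@B4, b@B2, d@B3, e@B1, e@B5, f@B5}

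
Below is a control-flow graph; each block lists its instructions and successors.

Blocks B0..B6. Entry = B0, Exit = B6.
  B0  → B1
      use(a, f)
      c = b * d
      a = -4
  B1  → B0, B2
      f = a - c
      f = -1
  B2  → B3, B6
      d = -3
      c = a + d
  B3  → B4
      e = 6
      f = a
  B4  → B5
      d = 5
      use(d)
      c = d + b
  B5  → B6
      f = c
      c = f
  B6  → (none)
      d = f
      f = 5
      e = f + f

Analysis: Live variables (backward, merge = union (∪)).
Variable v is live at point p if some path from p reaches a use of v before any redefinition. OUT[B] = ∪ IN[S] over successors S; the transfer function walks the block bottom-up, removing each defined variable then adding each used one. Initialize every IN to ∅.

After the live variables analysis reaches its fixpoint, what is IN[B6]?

Fixpoint table:
  B0: | IN={a, b, d, f} | OUT={a, b, c, d}
  B1: | IN={a, b, c, d} | OUT={a, b, d, f}
  B2: | IN={a, b, f} | OUT={a, b, f}
  B3: | IN={a, b} | OUT={b}
  B4: | IN={b} | OUT={c}
  B5: | IN={c} | OUT={f}
  B6: | IN={f} | OUT={}

B6 is the boundary node: OUT[B6] = {}
Applying B6's transfer function to that OUT value gives IN[B6] (row B6 above).

Answer: {f}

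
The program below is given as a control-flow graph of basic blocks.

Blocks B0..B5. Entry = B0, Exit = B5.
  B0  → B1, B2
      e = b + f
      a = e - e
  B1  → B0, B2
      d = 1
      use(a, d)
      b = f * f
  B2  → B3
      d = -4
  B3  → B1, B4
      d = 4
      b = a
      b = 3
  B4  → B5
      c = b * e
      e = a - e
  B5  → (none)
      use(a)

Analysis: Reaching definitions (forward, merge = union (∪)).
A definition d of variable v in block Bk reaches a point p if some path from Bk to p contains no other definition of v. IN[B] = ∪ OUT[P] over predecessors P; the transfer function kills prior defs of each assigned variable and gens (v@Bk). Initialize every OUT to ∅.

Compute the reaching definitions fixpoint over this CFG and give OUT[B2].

Fixpoint table:
  B0: | IN={a@B0, b@B1, d@B1, e@B0} | OUT={a@B0, b@B1, d@B1, e@B0}
  B1: | IN={a@B0, b@B1, b@B3, d@B1, d@B3, e@B0} | OUT={a@B0, b@B1, d@B1, e@B0}
  B2: | IN={a@B0, b@B1, d@B1, e@B0} | OUT={a@B0, b@B1, d@B2, e@B0}
  B3: | IN={a@B0, b@B1, d@B2, e@B0} | OUT={a@B0, b@B3, d@B3, e@B0}
  B4: | IN={a@B0, b@B3, d@B3, e@B0} | OUT={a@B0, b@B3, c@B4, d@B3, e@B4}
  B5: | IN={a@B0, b@B3, c@B4, d@B3, e@B4} | OUT={a@B0, b@B3, c@B4, d@B3, e@B4}

Merge at B2: IN[B2] = OUT[B0] ⊔ OUT[B1] = {a@B0, b@B1, d@B1, e@B0}
Applying B2's transfer function to that IN value gives OUT[B2] (row B2 above).

Answer: {a@B0, b@B1, d@B2, e@B0}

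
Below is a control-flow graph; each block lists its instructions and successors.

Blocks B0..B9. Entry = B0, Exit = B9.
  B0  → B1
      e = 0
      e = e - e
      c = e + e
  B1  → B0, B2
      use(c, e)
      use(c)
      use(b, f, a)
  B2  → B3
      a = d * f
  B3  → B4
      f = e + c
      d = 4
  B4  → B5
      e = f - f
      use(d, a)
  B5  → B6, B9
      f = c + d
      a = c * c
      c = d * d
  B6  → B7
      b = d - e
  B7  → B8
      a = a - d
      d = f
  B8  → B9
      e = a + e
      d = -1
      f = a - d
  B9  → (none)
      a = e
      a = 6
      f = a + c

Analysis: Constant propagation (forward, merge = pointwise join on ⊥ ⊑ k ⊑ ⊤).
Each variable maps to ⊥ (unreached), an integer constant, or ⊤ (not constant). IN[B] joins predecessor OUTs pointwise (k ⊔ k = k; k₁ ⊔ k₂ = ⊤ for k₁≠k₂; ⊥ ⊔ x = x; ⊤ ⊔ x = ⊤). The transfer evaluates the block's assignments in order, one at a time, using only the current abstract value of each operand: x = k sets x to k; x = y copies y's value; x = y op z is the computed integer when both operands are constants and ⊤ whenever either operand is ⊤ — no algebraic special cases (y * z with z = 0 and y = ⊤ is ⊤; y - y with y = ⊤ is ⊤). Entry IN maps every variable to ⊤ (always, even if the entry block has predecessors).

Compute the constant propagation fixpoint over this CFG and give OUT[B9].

Per-block solution:
  B0: | IN=(all ⊤) | OUT={c:0, e:0; rest ⊤}
  B1: | IN={c:0, e:0; rest ⊤} | OUT={c:0, e:0; rest ⊤}
  B2: | IN={c:0, e:0; rest ⊤} | OUT={c:0, e:0; rest ⊤}
  B3: | IN={c:0, e:0; rest ⊤} | OUT={c:0, d:4, e:0, f:0; rest ⊤}
  B4: | IN={c:0, d:4, e:0, f:0; rest ⊤} | OUT={c:0, d:4, e:0, f:0; rest ⊤}
  B5: | IN={c:0, d:4, e:0, f:0; rest ⊤} | OUT={a:0, c:16, d:4, e:0, f:4; rest ⊤}
  B6: | IN={a:0, c:16, d:4, e:0, f:4; rest ⊤} | OUT={a:0, b:4, c:16, d:4, e:0, f:4; rest ⊤}
  B7: | IN={a:0, b:4, c:16, d:4, e:0, f:4; rest ⊤} | OUT={a:-4, b:4, c:16, d:4, e:0, f:4; rest ⊤}
  B8: | IN={a:-4, b:4, c:16, d:4, e:0, f:4; rest ⊤} | OUT={a:-4, b:4, c:16, d:-1, e:-4, f:-3; rest ⊤}
  B9: | IN={c:16; rest ⊤} | OUT={a:6, c:16, f:22; rest ⊤}

Merge at B9: IN[B9] = OUT[B5] ⊔ OUT[B8] = {a: ⊤, b: ⊤, c: 16, d: ⊤, e: ⊤, f: ⊤}
Applying B9's transfer function to that IN value gives OUT[B9] (row B9 above).

Answer: {a: 6, b: ⊤, c: 16, d: ⊤, e: ⊤, f: 22}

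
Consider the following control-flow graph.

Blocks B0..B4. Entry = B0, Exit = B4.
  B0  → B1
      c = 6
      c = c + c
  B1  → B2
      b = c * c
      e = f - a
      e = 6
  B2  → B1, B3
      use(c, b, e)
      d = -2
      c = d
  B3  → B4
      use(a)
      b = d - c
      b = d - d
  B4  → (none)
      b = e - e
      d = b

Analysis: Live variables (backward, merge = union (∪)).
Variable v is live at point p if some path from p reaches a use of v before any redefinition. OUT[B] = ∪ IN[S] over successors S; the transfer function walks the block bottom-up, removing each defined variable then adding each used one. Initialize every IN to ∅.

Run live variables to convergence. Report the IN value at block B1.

Fixpoint table:
  B0: | IN={a, f} | OUT={a, c, f}
  B1: | IN={a, c, f} | OUT={a, b, c, e, f}
  B2: | IN={a, b, c, e, f} | OUT={a, c, d, e, f}
  B3: | IN={a, c, d, e} | OUT={e}
  B4: | IN={e} | OUT={}

Merge at B1: OUT[B1] = IN[B2] = {a, b, c, e, f}
Applying B1's transfer function to that OUT value gives IN[B1] (row B1 above).

Answer: {a, c, f}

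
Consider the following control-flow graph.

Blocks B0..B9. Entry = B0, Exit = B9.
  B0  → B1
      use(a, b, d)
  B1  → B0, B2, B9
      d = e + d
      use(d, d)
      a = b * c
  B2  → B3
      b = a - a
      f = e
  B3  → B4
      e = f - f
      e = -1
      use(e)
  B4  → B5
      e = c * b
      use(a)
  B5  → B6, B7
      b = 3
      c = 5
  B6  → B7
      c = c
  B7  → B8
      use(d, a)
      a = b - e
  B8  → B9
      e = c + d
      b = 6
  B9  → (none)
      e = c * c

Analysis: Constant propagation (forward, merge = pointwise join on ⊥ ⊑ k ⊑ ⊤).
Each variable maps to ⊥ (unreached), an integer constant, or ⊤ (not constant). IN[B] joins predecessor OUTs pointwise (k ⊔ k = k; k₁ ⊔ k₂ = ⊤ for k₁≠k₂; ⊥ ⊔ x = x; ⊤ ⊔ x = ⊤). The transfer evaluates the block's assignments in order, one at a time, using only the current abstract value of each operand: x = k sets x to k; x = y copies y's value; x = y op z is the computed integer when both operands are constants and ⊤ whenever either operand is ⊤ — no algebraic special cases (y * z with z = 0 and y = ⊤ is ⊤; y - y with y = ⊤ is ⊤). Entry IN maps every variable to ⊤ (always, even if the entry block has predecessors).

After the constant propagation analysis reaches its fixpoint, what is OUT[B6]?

Fixpoint table:
  B0: | IN=(all ⊤) | OUT=(all ⊤)
  B1: | IN=(all ⊤) | OUT=(all ⊤)
  B2: | IN=(all ⊤) | OUT=(all ⊤)
  B3: | IN=(all ⊤) | OUT={e:-1; rest ⊤}
  B4: | IN={e:-1; rest ⊤} | OUT=(all ⊤)
  B5: | IN=(all ⊤) | OUT={b:3, c:5; rest ⊤}
  B6: | IN={b:3, c:5; rest ⊤} | OUT={b:3, c:5; rest ⊤}
  B7: | IN={b:3, c:5; rest ⊤} | OUT={b:3, c:5; rest ⊤}
  B8: | IN={b:3, c:5; rest ⊤} | OUT={b:6, c:5; rest ⊤}
  B9: | IN=(all ⊤) | OUT=(all ⊤)

Merge at B6: IN[B6] = OUT[B5] = {a: ⊤, b: 3, c: 5, d: ⊤, e: ⊤, f: ⊤}
Applying B6's transfer function to that IN value gives OUT[B6] (row B6 above).

Answer: {a: ⊤, b: 3, c: 5, d: ⊤, e: ⊤, f: ⊤}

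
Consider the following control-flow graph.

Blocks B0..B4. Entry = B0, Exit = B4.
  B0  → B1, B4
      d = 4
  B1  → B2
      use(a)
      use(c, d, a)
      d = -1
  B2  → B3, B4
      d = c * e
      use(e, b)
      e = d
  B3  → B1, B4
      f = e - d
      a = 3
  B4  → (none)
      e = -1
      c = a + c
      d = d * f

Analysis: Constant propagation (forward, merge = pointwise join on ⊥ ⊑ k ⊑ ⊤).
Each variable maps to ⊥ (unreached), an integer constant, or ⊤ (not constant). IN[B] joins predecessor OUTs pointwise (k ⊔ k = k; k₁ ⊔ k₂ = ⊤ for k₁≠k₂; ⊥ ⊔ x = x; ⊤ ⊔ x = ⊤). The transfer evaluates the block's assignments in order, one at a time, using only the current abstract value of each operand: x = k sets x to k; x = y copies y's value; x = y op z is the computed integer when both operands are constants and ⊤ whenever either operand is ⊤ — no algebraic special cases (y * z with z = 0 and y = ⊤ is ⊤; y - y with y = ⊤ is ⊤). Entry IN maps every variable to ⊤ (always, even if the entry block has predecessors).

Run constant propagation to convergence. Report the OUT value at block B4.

Answer: {a: ⊤, b: ⊤, c: ⊤, d: ⊤, e: -1, f: ⊤}

Trace:
Per-block solution:
  B0:   IN=(all ⊤)   OUT={d:4; rest ⊤}
  B1:   IN=(all ⊤)   OUT={d:-1; rest ⊤}
  B2:   IN={d:-1; rest ⊤}   OUT=(all ⊤)
  B3:   IN=(all ⊤)   OUT={a:3; rest ⊤}
  B4:   IN=(all ⊤)   OUT={e:-1; rest ⊤}

Merge at B4: IN[B4] = OUT[B0] ⊔ OUT[B2] ⊔ OUT[B3] = {a: ⊤, b: ⊤, c: ⊤, d: ⊤, e: ⊤, f: ⊤}
Applying B4's transfer function to that IN value gives OUT[B4] (row B4 above).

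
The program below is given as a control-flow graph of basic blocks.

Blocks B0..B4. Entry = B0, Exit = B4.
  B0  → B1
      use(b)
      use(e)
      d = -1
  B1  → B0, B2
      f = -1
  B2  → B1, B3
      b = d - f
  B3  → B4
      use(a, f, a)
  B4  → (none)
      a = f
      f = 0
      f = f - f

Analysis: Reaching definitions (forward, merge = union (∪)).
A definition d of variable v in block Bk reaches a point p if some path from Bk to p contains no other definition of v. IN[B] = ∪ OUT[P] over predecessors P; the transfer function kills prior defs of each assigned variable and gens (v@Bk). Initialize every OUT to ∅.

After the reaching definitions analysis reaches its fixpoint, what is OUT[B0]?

Answer: {b@B2, d@B0, f@B1}

Working:
Per-block solution:
  B0:  IN={b@B2, d@B0, f@B1}  OUT={b@B2, d@B0, f@B1}
  B1:  IN={b@B2, d@B0, f@B1}  OUT={b@B2, d@B0, f@B1}
  B2:  IN={b@B2, d@B0, f@B1}  OUT={b@B2, d@B0, f@B1}
  B3:  IN={b@B2, d@B0, f@B1}  OUT={b@B2, d@B0, f@B1}
  B4:  IN={b@B2, d@B0, f@B1}  OUT={a@B4, b@B2, d@B0, f@B4}

Merge at B0 (entry node, so the boundary value {} is joined with the incoming edge(s)): IN[B0] = {} ⊔ OUT[B1] = {b@B2, d@B0, f@B1}
Applying B0's transfer function to that IN value gives OUT[B0] (row B0 above).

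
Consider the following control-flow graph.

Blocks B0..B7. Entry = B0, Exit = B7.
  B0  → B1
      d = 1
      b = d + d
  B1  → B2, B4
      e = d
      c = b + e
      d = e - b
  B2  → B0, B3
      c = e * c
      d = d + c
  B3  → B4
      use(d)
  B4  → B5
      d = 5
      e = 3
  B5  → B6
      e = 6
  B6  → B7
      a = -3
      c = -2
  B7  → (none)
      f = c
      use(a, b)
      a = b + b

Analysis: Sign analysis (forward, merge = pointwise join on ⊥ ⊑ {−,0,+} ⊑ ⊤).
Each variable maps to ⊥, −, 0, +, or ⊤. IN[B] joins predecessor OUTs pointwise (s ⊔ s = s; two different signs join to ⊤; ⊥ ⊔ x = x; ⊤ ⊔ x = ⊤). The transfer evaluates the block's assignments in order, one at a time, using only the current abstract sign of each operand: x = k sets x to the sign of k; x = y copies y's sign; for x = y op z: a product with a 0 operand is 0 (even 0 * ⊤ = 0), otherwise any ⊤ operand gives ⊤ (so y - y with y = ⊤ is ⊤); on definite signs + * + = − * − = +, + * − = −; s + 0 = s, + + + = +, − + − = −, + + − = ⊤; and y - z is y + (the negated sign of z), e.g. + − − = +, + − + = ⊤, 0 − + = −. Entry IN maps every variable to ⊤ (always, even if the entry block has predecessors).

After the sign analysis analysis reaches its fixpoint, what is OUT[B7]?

Fixpoint table:
  B0: | IN=(all ⊤) | OUT={b:+, d:+; rest ⊤}
  B1: | IN={b:+, d:+; rest ⊤} | OUT={b:+, c:+, e:+; rest ⊤}
  B2: | IN={b:+, c:+, e:+; rest ⊤} | OUT={b:+, c:+, e:+; rest ⊤}
  B3: | IN={b:+, c:+, e:+; rest ⊤} | OUT={b:+, c:+, e:+; rest ⊤}
  B4: | IN={b:+, c:+, e:+; rest ⊤} | OUT={b:+, c:+, d:+, e:+; rest ⊤}
  B5: | IN={b:+, c:+, d:+, e:+; rest ⊤} | OUT={b:+, c:+, d:+, e:+; rest ⊤}
  B6: | IN={b:+, c:+, d:+, e:+; rest ⊤} | OUT={a:-, b:+, c:-, d:+, e:+; rest ⊤}
  B7: | IN={a:-, b:+, c:-, d:+, e:+; rest ⊤} | OUT={a:+, b:+, c:-, d:+, e:+, f:-; rest ⊤}

Merge at B7: IN[B7] = OUT[B6] = {a: -, b: +, c: -, d: +, e: +, f: ⊤}
Applying B7's transfer function to that IN value gives OUT[B7] (row B7 above).

Answer: {a: +, b: +, c: -, d: +, e: +, f: -}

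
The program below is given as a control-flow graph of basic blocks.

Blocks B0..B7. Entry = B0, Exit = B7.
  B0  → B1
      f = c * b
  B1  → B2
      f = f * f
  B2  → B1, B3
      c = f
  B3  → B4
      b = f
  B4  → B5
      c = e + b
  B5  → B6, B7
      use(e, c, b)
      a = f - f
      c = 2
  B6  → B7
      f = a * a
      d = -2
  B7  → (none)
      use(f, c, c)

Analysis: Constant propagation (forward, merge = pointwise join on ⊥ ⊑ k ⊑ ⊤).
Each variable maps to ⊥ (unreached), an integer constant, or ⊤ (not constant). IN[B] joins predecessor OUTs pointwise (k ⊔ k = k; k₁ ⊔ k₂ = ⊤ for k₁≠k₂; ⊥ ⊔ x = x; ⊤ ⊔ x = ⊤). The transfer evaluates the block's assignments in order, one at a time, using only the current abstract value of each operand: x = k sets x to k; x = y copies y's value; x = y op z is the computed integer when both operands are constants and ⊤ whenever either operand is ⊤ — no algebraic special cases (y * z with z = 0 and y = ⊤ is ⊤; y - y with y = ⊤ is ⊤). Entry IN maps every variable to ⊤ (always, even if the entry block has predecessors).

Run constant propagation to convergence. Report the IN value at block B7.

Converged values:
  B0:   IN=(all ⊤)   OUT=(all ⊤)
  B1:   IN=(all ⊤)   OUT=(all ⊤)
  B2:   IN=(all ⊤)   OUT=(all ⊤)
  B3:   IN=(all ⊤)   OUT=(all ⊤)
  B4:   IN=(all ⊤)   OUT=(all ⊤)
  B5:   IN=(all ⊤)   OUT={c:2; rest ⊤}
  B6:   IN={c:2; rest ⊤}   OUT={c:2, d:-2; rest ⊤}
  B7:   IN={c:2; rest ⊤}   OUT={c:2; rest ⊤}

Merge at B7: IN[B7] = OUT[B5] ⊔ OUT[B6] = {a: ⊤, b: ⊤, c: 2, d: ⊤, e: ⊤, f: ⊤}

Answer: {a: ⊤, b: ⊤, c: 2, d: ⊤, e: ⊤, f: ⊤}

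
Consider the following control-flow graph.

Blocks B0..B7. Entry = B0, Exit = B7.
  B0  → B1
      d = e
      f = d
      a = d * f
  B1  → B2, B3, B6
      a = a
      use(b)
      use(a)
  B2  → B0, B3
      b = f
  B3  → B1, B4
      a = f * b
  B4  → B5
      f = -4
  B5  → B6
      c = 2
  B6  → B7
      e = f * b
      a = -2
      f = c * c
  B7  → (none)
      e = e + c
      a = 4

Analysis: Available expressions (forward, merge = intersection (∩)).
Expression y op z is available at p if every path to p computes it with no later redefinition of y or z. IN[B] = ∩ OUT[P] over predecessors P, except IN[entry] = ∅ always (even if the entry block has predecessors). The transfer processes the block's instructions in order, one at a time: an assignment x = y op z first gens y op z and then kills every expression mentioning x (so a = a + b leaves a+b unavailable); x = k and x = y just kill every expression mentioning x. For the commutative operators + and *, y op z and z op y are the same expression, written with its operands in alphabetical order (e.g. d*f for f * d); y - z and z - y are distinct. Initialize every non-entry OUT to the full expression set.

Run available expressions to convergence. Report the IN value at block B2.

Fixpoint table:
  B0: | IN={} | OUT={d*f}
  B1: | IN={d*f} | OUT={d*f}
  B2: | IN={d*f} | OUT={d*f}
  B3: | IN={d*f} | OUT={b*f, d*f}
  B4: | IN={b*f, d*f} | OUT={}
  B5: | IN={} | OUT={}
  B6: | IN={} | OUT={c*c}
  B7: | IN={c*c} | OUT={c*c}

Merge at B2: IN[B2] = OUT[B1] = {d*f}

Answer: {d*f}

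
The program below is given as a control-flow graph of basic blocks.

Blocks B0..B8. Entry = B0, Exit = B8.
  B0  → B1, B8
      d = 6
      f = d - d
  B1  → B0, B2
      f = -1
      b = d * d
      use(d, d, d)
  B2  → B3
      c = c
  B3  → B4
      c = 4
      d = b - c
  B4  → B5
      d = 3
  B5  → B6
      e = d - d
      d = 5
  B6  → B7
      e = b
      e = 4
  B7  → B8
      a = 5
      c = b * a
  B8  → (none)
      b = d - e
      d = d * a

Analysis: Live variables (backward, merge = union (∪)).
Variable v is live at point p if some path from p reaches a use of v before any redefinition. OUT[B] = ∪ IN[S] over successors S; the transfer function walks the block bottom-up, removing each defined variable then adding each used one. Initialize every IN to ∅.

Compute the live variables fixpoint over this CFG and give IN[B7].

Answer: {b, d, e}

Derivation:
Per-block solution:
  B0:   IN={a, c, e}   OUT={a, c, d, e}
  B1:   IN={a, c, d, e}   OUT={a, b, c, e}
  B2:   IN={b, c}   OUT={b}
  B3:   IN={b}   OUT={b}
  B4:   IN={b}   OUT={b, d}
  B5:   IN={b, d}   OUT={b, d}
  B6:   IN={b, d}   OUT={b, d, e}
  B7:   IN={b, d, e}   OUT={a, d, e}
  B8:   IN={a, d, e}   OUT={}

Merge at B7: OUT[B7] = IN[B8] = {a, d, e}
Applying B7's transfer function to that OUT value gives IN[B7] (row B7 above).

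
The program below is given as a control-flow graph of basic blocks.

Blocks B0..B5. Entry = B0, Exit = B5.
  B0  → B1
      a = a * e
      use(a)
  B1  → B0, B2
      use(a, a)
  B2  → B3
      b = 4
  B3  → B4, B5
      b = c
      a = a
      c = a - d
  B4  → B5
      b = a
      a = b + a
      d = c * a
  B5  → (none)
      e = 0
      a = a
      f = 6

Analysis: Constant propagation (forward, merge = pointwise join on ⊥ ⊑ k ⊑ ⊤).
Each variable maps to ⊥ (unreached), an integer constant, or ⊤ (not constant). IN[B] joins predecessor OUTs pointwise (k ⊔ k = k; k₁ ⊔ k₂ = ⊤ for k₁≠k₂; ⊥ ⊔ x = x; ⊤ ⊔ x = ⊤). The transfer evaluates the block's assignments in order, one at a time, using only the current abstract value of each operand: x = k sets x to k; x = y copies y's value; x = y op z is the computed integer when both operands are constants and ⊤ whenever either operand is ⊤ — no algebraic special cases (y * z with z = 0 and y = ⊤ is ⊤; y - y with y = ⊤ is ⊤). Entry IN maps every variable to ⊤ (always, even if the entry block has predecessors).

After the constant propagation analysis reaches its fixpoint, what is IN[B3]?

Converged values:
  B0: | IN=(all ⊤) | OUT=(all ⊤)
  B1: | IN=(all ⊤) | OUT=(all ⊤)
  B2: | IN=(all ⊤) | OUT={b:4; rest ⊤}
  B3: | IN={b:4; rest ⊤} | OUT=(all ⊤)
  B4: | IN=(all ⊤) | OUT=(all ⊤)
  B5: | IN=(all ⊤) | OUT={e:0, f:6; rest ⊤}

Merge at B3: IN[B3] = OUT[B2] = {a: ⊤, b: 4, c: ⊤, d: ⊤, e: ⊤, f: ⊤}

Answer: {a: ⊤, b: 4, c: ⊤, d: ⊤, e: ⊤, f: ⊤}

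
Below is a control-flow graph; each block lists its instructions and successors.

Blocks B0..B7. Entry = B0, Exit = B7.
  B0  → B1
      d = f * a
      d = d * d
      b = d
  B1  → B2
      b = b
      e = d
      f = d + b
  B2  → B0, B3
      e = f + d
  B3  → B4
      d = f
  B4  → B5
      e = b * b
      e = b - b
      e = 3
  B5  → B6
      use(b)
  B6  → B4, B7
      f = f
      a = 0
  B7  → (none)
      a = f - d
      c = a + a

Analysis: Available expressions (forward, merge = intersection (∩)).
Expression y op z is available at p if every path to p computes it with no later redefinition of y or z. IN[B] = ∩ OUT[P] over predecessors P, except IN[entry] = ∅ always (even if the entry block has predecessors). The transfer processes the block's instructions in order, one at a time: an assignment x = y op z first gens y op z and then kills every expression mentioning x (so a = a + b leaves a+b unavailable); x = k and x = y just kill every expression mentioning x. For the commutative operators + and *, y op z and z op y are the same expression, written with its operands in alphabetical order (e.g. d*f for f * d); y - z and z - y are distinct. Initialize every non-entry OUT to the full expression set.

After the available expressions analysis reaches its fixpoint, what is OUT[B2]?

Answer: {b+d, d+f}

Trace:
Fixpoint table:
  B0:   IN={}   OUT={a*f}
  B1:   IN={a*f}   OUT={b+d}
  B2:   IN={b+d}   OUT={b+d, d+f}
  B3:   IN={b+d, d+f}   OUT={}
  B4:   IN={}   OUT={b*b, b-b}
  B5:   IN={b*b, b-b}   OUT={b*b, b-b}
  B6:   IN={b*b, b-b}   OUT={b*b, b-b}
  B7:   IN={b*b, b-b}   OUT={a+a, b*b, b-b, f-d}

Merge at B2: IN[B2] = OUT[B1] = {b+d}
Applying B2's transfer function to that IN value gives OUT[B2] (row B2 above).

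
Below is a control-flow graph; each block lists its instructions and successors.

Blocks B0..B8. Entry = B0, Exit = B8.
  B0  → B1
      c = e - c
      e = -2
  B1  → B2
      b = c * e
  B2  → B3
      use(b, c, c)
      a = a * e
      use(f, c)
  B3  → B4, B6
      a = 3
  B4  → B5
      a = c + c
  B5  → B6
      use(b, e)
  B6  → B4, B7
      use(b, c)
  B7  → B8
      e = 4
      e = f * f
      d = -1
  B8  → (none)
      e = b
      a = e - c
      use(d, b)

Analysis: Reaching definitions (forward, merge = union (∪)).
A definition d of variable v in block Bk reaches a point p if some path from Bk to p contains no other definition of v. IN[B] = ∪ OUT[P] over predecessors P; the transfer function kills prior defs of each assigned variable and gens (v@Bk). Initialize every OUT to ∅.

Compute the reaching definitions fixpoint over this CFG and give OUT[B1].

Answer: {b@B1, c@B0, e@B0}

Working:
Fixpoint table:
  B0:  IN={}  OUT={c@B0, e@B0}
  B1:  IN={c@B0, e@B0}  OUT={b@B1, c@B0, e@B0}
  B2:  IN={b@B1, c@B0, e@B0}  OUT={a@B2, b@B1, c@B0, e@B0}
  B3:  IN={a@B2, b@B1, c@B0, e@B0}  OUT={a@B3, b@B1, c@B0, e@B0}
  B4:  IN={a@B3, a@B4, b@B1, c@B0, e@B0}  OUT={a@B4, b@B1, c@B0, e@B0}
  B5:  IN={a@B4, b@B1, c@B0, e@B0}  OUT={a@B4, b@B1, c@B0, e@B0}
  B6:  IN={a@B3, a@B4, b@B1, c@B0, e@B0}  OUT={a@B3, a@B4, b@B1, c@B0, e@B0}
  B7:  IN={a@B3, a@B4, b@B1, c@B0, e@B0}  OUT={a@B3, a@B4, b@B1, c@B0, d@B7, e@B7}
  B8:  IN={a@B3, a@B4, b@B1, c@B0, d@B7, e@B7}  OUT={a@B8, b@B1, c@B0, d@B7, e@B8}

Merge at B1: IN[B1] = OUT[B0] = {c@B0, e@B0}
Applying B1's transfer function to that IN value gives OUT[B1] (row B1 above).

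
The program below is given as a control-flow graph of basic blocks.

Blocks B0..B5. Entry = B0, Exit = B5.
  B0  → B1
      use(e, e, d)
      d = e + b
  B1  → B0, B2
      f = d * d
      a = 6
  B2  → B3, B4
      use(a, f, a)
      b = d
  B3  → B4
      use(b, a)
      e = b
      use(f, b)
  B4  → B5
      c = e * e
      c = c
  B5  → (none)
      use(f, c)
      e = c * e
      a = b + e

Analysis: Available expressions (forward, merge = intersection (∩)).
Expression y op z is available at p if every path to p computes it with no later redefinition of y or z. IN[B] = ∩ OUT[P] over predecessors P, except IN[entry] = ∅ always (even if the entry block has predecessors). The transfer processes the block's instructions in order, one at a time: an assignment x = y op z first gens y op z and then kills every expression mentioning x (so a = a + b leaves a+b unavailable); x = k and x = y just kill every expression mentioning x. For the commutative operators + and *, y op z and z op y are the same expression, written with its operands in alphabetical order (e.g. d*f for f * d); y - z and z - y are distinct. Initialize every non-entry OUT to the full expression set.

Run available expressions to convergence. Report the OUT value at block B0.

Answer: {b+e}

Trace:
Per-block solution:
  B0:   IN={}   OUT={b+e}
  B1:   IN={b+e}   OUT={b+e, d*d}
  B2:   IN={b+e, d*d}   OUT={d*d}
  B3:   IN={d*d}   OUT={d*d}
  B4:   IN={d*d}   OUT={d*d, e*e}
  B5:   IN={d*d, e*e}   OUT={b+e, d*d}

Merge at B0 (entry node, so the boundary value {} is joined with the incoming edge(s)): IN[B0] = {} ∩ OUT[B1] = {}
Applying B0's transfer function to that IN value gives OUT[B0] (row B0 above).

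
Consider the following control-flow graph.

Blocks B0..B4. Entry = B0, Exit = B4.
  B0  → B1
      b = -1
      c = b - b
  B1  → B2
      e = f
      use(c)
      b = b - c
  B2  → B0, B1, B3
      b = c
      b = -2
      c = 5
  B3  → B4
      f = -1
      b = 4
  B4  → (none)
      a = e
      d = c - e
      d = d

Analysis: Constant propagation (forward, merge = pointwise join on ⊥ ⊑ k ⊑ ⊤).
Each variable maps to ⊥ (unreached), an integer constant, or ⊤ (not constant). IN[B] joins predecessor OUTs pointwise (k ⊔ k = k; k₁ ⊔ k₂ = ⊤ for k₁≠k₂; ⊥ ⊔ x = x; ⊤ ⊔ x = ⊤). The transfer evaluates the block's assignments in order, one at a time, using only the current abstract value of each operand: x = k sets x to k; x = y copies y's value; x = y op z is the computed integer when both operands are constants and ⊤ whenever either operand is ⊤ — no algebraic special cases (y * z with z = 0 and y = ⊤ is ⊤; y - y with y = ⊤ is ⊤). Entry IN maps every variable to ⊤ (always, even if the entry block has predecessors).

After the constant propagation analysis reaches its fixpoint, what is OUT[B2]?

Per-block solution:
  B0:  IN=(all ⊤)  OUT={b:-1, c:0; rest ⊤}
  B1:  IN=(all ⊤)  OUT=(all ⊤)
  B2:  IN=(all ⊤)  OUT={b:-2, c:5; rest ⊤}
  B3:  IN={b:-2, c:5; rest ⊤}  OUT={b:4, c:5, f:-1; rest ⊤}
  B4:  IN={b:4, c:5, f:-1; rest ⊤}  OUT={b:4, c:5, f:-1; rest ⊤}

Merge at B2: IN[B2] = OUT[B1] = {a: ⊤, b: ⊤, c: ⊤, d: ⊤, e: ⊤, f: ⊤}
Applying B2's transfer function to that IN value gives OUT[B2] (row B2 above).

Answer: {a: ⊤, b: -2, c: 5, d: ⊤, e: ⊤, f: ⊤}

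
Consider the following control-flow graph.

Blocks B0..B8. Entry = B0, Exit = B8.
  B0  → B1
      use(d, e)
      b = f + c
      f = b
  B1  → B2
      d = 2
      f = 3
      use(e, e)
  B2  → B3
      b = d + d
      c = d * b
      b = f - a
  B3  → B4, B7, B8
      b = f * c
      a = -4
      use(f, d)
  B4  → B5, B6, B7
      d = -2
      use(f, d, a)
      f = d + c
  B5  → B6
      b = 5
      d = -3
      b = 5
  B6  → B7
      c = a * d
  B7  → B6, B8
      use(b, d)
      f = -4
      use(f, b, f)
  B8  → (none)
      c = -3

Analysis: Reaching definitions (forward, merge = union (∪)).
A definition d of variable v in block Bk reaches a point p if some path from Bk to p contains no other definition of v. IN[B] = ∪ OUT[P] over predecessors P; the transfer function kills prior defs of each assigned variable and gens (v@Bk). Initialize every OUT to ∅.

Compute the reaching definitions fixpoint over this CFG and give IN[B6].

Converged values:
  B0:   IN={}   OUT={b@B0, f@B0}
  B1:   IN={b@B0, f@B0}   OUT={b@B0, d@B1, f@B1}
  B2:   IN={b@B0, d@B1, f@B1}   OUT={b@B2, c@B2, d@B1, f@B1}
  B3:   IN={b@B2, c@B2, d@B1, f@B1}   OUT={a@B3, b@B3, c@B2, d@B1, f@B1}
  B4:   IN={a@B3, b@B3, c@B2, d@B1, f@B1}   OUT={a@B3, b@B3, c@B2, d@B4, f@B4}
  B5:   IN={a@B3, b@B3, c@B2, d@B4, f@B4}   OUT={a@B3, b@B5, c@B2, d@B5, f@B4}
  B6:   IN={a@B3, b@B3, b@B5, c@B2, c@B6, d@B1, d@B4, d@B5, f@B4, f@B7}   OUT={a@B3, b@B3, b@B5, c@B6, d@B1, d@B4, d@B5, f@B4, f@B7}
  B7:   IN={a@B3, b@B3, b@B5, c@B2, c@B6, d@B1, d@B4, d@B5, f@B1, f@B4, f@B7}   OUT={a@B3, b@B3, b@B5, c@B2, c@B6, d@B1, d@B4, d@B5, f@B7}
  B8:   IN={a@B3, b@B3, b@B5, c@B2, c@B6, d@B1, d@B4, d@B5, f@B1, f@B7}   OUT={a@B3, b@B3, b@B5, c@B8, d@B1, d@B4, d@B5, f@B1, f@B7}

Merge at B6: IN[B6] = OUT[B4] ⊔ OUT[B5] ⊔ OUT[B7] = {a@B3, b@B3, b@B5, c@B2, c@B6, d@B1, d@B4, d@B5, f@B4, f@B7}

Answer: {a@B3, b@B3, b@B5, c@B2, c@B6, d@B1, d@B4, d@B5, f@B4, f@B7}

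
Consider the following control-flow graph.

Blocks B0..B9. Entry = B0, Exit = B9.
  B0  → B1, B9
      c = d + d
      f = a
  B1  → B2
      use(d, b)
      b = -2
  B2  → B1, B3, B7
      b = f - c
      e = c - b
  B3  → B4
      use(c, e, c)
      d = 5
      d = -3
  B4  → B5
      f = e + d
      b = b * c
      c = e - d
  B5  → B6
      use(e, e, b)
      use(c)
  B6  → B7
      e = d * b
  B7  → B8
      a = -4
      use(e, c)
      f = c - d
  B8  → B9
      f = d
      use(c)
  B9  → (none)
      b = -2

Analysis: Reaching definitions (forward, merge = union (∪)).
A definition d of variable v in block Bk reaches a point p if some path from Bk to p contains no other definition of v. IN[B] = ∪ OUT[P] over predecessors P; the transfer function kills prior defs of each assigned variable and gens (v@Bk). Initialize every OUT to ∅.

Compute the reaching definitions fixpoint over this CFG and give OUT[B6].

Answer: {b@B4, c@B4, d@B3, e@B6, f@B4}

Trace:
Converged values:
  B0:   IN={}   OUT={c@B0, f@B0}
  B1:   IN={b@B2, c@B0, e@B2, f@B0}   OUT={b@B1, c@B0, e@B2, f@B0}
  B2:   IN={b@B1, c@B0, e@B2, f@B0}   OUT={b@B2, c@B0, e@B2, f@B0}
  B3:   IN={b@B2, c@B0, e@B2, f@B0}   OUT={b@B2, c@B0, d@B3, e@B2, f@B0}
  B4:   IN={b@B2, c@B0, d@B3, e@B2, f@B0}   OUT={b@B4, c@B4, d@B3, e@B2, f@B4}
  B5:   IN={b@B4, c@B4, d@B3, e@B2, f@B4}   OUT={b@B4, c@B4, d@B3, e@B2, f@B4}
  B6:   IN={b@B4, c@B4, d@B3, e@B2, f@B4}   OUT={b@B4, c@B4, d@B3, e@B6, f@B4}
  B7:   IN={b@B2, b@B4, c@B0, c@B4, d@B3, e@B2, e@B6, f@B0, f@B4}   OUT={a@B7, b@B2, b@B4, c@B0, c@B4, d@B3, e@B2, e@B6, f@B7}
  B8:   IN={a@B7, b@B2, b@B4, c@B0, c@B4, d@B3, e@B2, e@B6, f@B7}   OUT={a@B7, b@B2, b@B4, c@B0, c@B4, d@B3, e@B2, e@B6, f@B8}
  B9:   IN={a@B7, b@B2, b@B4, c@B0, c@B4, d@B3, e@B2, e@B6, f@B0, f@B8}   OUT={a@B7, b@B9, c@B0, c@B4, d@B3, e@B2, e@B6, f@B0, f@B8}

Merge at B6: IN[B6] = OUT[B5] = {b@B4, c@B4, d@B3, e@B2, f@B4}
Applying B6's transfer function to that IN value gives OUT[B6] (row B6 above).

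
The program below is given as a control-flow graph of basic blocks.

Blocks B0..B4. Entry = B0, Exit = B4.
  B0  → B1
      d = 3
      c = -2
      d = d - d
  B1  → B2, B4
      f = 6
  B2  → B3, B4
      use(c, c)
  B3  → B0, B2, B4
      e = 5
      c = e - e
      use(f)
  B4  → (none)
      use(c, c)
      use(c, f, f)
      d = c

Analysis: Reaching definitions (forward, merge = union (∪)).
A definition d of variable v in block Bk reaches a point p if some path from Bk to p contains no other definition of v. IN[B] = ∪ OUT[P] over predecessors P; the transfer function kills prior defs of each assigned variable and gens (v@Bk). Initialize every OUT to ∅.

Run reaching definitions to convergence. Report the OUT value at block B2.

Answer: {c@B0, c@B3, d@B0, e@B3, f@B1}

Working:
Per-block solution:
  B0: | IN={c@B3, d@B0, e@B3, f@B1} | OUT={c@B0, d@B0, e@B3, f@B1}
  B1: | IN={c@B0, d@B0, e@B3, f@B1} | OUT={c@B0, d@B0, e@B3, f@B1}
  B2: | IN={c@B0, c@B3, d@B0, e@B3, f@B1} | OUT={c@B0, c@B3, d@B0, e@B3, f@B1}
  B3: | IN={c@B0, c@B3, d@B0, e@B3, f@B1} | OUT={c@B3, d@B0, e@B3, f@B1}
  B4: | IN={c@B0, c@B3, d@B0, e@B3, f@B1} | OUT={c@B0, c@B3, d@B4, e@B3, f@B1}

Merge at B2: IN[B2] = OUT[B1] ⊔ OUT[B3] = {c@B0, c@B3, d@B0, e@B3, f@B1}
Applying B2's transfer function to that IN value gives OUT[B2] (row B2 above).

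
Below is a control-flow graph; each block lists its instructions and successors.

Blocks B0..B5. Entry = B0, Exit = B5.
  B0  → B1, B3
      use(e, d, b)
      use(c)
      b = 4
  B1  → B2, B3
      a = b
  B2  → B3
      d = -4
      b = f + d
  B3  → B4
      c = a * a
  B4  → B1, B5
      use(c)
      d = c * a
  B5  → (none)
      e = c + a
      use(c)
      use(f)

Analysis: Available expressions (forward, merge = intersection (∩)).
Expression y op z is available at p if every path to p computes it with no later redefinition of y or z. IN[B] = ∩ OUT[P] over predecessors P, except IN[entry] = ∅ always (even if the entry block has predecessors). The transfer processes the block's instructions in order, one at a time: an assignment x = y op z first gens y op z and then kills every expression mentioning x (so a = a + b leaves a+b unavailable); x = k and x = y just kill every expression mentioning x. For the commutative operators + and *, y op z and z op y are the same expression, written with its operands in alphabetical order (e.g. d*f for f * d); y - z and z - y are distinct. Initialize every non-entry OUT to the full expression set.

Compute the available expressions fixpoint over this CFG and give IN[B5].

Per-block solution:
  B0:   IN={}   OUT={}
  B1:   IN={}   OUT={}
  B2:   IN={}   OUT={d+f}
  B3:   IN={}   OUT={a*a}
  B4:   IN={a*a}   OUT={a*a, a*c}
  B5:   IN={a*a, a*c}   OUT={a*a, a*c, a+c}

Merge at B5: IN[B5] = OUT[B4] = {a*a, a*c}

Answer: {a*a, a*c}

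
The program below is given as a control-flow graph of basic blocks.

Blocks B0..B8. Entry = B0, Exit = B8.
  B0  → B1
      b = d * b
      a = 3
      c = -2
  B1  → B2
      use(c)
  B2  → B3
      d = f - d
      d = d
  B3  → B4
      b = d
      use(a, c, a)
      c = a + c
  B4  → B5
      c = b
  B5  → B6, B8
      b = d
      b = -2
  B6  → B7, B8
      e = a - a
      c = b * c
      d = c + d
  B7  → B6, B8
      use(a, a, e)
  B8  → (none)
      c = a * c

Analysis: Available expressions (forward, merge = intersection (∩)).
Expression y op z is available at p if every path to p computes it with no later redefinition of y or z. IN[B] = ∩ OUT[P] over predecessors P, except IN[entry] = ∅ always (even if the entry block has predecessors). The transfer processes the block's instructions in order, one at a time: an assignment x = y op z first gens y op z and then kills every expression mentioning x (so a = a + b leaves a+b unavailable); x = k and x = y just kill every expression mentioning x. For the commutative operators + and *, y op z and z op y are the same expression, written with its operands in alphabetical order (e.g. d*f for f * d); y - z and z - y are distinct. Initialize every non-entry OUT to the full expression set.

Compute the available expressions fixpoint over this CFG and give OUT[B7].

Answer: {a-a}

Working:
Converged values:
  B0:   IN={}   OUT={}
  B1:   IN={}   OUT={}
  B2:   IN={}   OUT={}
  B3:   IN={}   OUT={}
  B4:   IN={}   OUT={}
  B5:   IN={}   OUT={}
  B6:   IN={}   OUT={a-a}
  B7:   IN={a-a}   OUT={a-a}
  B8:   IN={}   OUT={}

Merge at B7: IN[B7] = OUT[B6] = {a-a}
Applying B7's transfer function to that IN value gives OUT[B7] (row B7 above).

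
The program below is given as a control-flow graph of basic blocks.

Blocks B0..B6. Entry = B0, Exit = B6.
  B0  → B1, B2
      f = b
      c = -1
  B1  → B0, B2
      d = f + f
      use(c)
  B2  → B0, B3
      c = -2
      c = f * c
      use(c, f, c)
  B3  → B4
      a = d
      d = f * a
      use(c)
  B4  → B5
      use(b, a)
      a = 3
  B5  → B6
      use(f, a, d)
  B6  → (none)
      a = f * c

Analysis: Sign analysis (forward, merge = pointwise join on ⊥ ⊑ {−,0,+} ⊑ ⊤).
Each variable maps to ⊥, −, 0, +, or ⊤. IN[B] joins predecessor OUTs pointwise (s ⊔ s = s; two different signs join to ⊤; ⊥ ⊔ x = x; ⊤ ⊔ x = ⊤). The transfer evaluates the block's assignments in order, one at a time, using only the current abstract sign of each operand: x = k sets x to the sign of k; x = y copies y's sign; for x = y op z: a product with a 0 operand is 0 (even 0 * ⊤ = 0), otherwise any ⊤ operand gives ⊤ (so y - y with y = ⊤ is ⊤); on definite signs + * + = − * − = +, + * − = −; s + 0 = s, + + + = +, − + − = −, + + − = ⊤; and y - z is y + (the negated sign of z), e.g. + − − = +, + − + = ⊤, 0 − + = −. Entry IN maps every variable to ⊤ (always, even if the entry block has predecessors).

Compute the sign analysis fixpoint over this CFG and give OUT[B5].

Converged values:
  B0: | IN=(all ⊤) | OUT={c:-; rest ⊤}
  B1: | IN={c:-; rest ⊤} | OUT={c:-; rest ⊤}
  B2: | IN={c:-; rest ⊤} | OUT=(all ⊤)
  B3: | IN=(all ⊤) | OUT=(all ⊤)
  B4: | IN=(all ⊤) | OUT={a:+; rest ⊤}
  B5: | IN={a:+; rest ⊤} | OUT={a:+; rest ⊤}
  B6: | IN={a:+; rest ⊤} | OUT=(all ⊤)

Merge at B5: IN[B5] = OUT[B4] = {a: +, b: ⊤, c: ⊤, d: ⊤, e: ⊤, f: ⊤}
Applying B5's transfer function to that IN value gives OUT[B5] (row B5 above).

Answer: {a: +, b: ⊤, c: ⊤, d: ⊤, e: ⊤, f: ⊤}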